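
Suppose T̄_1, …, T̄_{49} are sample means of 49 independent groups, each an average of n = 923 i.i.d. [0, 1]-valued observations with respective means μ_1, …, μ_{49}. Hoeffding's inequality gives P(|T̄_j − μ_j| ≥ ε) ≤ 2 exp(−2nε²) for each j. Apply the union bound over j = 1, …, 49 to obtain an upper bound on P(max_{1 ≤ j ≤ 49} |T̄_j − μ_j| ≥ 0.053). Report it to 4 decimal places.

Per-experiment Hoeffding bound: 2·exp(−2·923·0.053²) = 2·exp(−5.18541) = 0.011195.
Union bound over 49 events: 49·0.011195 = 0.54857.

0.5486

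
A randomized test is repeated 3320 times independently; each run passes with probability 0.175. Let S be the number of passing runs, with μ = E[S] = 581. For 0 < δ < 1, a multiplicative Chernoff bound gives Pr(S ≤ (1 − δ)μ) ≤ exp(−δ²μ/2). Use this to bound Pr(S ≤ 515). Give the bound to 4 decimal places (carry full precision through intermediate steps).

0.0235

Write 515 = (1 − δ)μ, so δ = 1 − 515/581 = 0.1135972…
Then the exponent is δ²μ/2 = (μ − 515)²/(2μ) = 3.748709.
Bound = exp(−3.748709) = 0.02355.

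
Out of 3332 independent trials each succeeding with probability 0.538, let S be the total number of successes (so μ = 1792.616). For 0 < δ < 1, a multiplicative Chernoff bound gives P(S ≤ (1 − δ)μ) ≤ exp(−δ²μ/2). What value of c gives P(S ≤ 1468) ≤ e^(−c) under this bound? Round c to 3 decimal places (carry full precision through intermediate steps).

Write 1468 = (1 − δ)μ, so δ = 1 − 1468/1792.616 = 0.1810851…
Then the exponent is δ²μ/2 = (μ − 1468)²/(2μ) = 29.391556.

29.392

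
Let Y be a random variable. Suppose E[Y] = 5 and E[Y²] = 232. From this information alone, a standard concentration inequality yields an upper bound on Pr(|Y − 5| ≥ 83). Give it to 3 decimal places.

0.030

The first two moments determine the variance, so Chebyshev's inequality is the sharpest standard bound available.
Var(Y) = E[Y²] − (E[Y])² = 232 − 25 = 207.
Chebyshev's inequality: Pr(|Y − μ| ≥ t) ≤ Var(Y)/t² = 207/6889 = 0.0300.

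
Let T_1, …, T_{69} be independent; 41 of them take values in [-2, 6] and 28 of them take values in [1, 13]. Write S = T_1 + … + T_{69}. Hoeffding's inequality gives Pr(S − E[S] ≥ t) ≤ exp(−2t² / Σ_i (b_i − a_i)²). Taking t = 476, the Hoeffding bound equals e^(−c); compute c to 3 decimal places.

68.082

Σ(b_i − a_i)² = 41·8² + 28·12² = 6656.
c = 2t² / 6656 = 2·476² / 6656 = 68.0817.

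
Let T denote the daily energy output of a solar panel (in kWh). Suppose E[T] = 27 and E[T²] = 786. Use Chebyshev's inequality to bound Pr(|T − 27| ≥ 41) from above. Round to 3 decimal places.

0.034

Var(T) = E[T²] − (E[T])² = 786 − 729 = 57.
Chebyshev's inequality: Pr(|T − μ| ≥ t) ≤ Var(T)/t² = 57/1681 = 0.0339.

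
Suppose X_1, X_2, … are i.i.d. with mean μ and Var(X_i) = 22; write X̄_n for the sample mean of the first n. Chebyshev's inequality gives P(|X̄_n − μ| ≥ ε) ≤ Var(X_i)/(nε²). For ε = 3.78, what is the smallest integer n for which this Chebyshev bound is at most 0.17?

10

Require 22/(n·3.78²) ≤ 0.17, i.e. n ≥ 22/(0.17·3.78²) = 9.057.
The smallest integer n is 10.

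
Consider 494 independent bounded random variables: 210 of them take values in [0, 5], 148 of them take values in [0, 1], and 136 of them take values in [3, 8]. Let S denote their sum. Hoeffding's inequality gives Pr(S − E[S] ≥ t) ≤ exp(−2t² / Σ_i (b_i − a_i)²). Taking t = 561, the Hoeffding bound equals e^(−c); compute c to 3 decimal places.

71.544

Σ(b_i − a_i)² = 210·5² + 148·1² + 136·5² = 8798.
c = 2t² / 8798 = 2·561² / 8798 = 71.5438.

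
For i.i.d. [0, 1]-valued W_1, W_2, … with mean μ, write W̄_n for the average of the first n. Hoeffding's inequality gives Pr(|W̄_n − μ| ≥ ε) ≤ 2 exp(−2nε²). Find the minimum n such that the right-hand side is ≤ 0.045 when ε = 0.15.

Require 2·exp(−2nε²) ≤ 0.045, i.e. 2nε² ≥ ln(2/0.045) = 3.794240.
So n ≥ 3.794240 / (2·0.15²) = 84.316.
The smallest integer n is 85.

85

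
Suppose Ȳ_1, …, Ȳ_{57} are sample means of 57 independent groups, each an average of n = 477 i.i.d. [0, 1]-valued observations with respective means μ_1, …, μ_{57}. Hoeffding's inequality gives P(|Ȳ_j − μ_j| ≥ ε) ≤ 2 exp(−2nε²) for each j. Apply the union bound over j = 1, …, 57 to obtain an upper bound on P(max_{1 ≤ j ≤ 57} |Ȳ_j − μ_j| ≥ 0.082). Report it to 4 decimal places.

0.1867

Per-experiment Hoeffding bound: 2·exp(−2·477·0.082²) = 2·exp(−6.41470) = 0.0032746.
Union bound over 57 events: 57·0.0032746 = 0.18665.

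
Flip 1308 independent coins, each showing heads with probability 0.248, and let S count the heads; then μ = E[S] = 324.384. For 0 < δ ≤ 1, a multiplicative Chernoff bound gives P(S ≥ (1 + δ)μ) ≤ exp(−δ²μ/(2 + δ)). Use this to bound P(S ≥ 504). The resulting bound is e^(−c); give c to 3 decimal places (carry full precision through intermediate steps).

Write 504 = (1 + δ)μ, so δ = 504/324.384 − 1 = 0.5537141…
Then the exponent is δ²μ/(2 + δ) = (504 − μ)² / (μ·(2 + δ)) = 38.945595.

38.946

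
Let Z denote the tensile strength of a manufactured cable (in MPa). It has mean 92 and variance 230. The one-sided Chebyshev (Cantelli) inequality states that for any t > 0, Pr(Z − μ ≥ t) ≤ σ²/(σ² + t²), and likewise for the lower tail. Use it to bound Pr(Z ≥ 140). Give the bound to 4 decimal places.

0.0908

Here σ² = 230 and t = 48, so σ² + t² = 2534.
Cantelli's bound: 230/2534 = 0.0908.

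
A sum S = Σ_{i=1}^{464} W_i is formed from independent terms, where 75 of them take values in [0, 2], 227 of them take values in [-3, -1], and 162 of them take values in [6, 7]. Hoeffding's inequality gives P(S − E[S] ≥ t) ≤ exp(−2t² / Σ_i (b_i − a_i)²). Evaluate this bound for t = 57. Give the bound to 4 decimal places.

Σ(b_i − a_i)² = 75·2² + 227·2² + 162·1² = 1370.
Exponent = 2·57² / 1370 = 4.74307.
Bound = exp(−4.74307) = 0.00871.

0.0087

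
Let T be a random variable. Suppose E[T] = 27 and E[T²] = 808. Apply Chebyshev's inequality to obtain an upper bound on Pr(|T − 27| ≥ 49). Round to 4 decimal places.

0.0329

Var(T) = E[T²] − (E[T])² = 808 − 729 = 79.
Chebyshev's inequality: Pr(|T − μ| ≥ t) ≤ Var(T)/t² = 79/2401 = 0.0329.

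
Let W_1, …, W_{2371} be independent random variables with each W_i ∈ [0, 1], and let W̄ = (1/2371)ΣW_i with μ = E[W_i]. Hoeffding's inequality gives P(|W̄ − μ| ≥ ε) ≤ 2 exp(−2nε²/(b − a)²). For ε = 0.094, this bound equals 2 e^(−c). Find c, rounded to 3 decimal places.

41.900

c = 2nε²/(b − a)² = 2·2371·0.094² / 1² = 41.9003.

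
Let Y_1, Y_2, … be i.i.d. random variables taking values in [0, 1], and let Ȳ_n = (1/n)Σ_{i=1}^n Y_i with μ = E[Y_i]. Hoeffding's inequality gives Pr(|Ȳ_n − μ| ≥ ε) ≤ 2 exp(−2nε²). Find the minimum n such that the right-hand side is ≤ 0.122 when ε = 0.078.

Require 2·exp(−2nε²) ≤ 0.122, i.e. 2nε² ≥ ln(2/0.122) = 2.796881.
So n ≥ 2.796881 / (2·0.078²) = 229.855.
The smallest integer n is 230.

230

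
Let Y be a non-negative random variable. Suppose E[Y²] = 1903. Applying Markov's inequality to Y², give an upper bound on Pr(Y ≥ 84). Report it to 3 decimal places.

Since Y ≥ 0, the event {Y ≥ 84} is the same as {Y² ≥ 7056}.
Markov's inequality applied to Y² gives Pr(Y² ≥ 7056) ≤ E[Y²]/7056 = 1903/7056 = 0.2697.

0.270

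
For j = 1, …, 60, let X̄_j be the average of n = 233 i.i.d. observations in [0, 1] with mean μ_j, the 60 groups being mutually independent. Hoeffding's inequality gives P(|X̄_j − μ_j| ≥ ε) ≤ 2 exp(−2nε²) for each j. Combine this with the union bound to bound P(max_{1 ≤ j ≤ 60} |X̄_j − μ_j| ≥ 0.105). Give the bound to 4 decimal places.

0.7046

Per-experiment Hoeffding bound: 2·exp(−2·233·0.105²) = 2·exp(−5.13765) = 0.011743.
Union bound over 60 events: 60·0.011743 = 0.70458.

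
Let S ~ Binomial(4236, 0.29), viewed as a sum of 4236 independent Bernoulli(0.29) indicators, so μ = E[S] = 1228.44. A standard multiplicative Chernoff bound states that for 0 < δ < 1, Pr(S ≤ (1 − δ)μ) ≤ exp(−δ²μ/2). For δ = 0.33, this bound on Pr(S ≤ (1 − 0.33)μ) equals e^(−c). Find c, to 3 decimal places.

66.889

c = δ²μ/2 = 0.33²·1228.44/2 = 66.8886.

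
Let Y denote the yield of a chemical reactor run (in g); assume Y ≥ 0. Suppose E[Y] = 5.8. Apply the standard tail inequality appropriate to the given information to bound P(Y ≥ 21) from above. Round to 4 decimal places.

0.2762

Only the mean of a non-negative variable is known, so Markov's inequality is the applicable tail bound.
Markov's inequality: for a non-negative random variable, P(Y ≥ a) ≤ E[Y]/a.
Here E[Y] = 5.8 and a = 21, so the bound is 5.8/21 = 0.2762.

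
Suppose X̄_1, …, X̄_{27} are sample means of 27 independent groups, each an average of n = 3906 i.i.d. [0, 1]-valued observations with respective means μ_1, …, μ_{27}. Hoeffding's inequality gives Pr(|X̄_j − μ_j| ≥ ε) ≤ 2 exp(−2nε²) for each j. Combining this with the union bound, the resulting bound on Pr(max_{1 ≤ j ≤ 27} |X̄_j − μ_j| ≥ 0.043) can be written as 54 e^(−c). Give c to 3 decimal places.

14.444

Union bound over the 27 events: Pr(max_{1 ≤ j ≤ 27} |X̄_j − μ_j| ≥ 0.043) ≤ 27·2·exp(−2nε²) = 54 exp(−2·3906·0.043²).
So c = 2·3906·0.043² = 14.4444.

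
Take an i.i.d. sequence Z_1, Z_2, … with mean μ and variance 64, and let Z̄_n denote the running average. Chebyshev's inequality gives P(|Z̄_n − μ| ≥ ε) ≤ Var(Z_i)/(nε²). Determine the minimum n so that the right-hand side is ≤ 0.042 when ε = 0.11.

Require 64/(n·0.11²) ≤ 0.042, i.e. n ≥ 64/(0.042·0.11²) = 125934.671.
The smallest integer n is 125935.

125935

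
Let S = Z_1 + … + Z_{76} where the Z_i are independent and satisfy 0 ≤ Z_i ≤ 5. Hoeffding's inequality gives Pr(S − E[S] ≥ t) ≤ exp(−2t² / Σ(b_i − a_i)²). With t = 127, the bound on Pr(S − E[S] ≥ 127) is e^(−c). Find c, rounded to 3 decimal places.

16.978

Σ(b_i − a_i)² = 76·(5)² = 1900.
c = 2t²/1900 = 2·127²/1900 = 16.9779.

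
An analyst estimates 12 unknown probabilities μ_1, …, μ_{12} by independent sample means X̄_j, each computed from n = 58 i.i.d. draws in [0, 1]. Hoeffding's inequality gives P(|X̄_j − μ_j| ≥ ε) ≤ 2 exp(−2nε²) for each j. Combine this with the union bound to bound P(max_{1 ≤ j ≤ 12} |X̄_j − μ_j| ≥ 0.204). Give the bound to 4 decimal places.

0.1922

Per-experiment Hoeffding bound: 2·exp(−2·58·0.204²) = 2·exp(−4.82746) = 0.016014.
Union bound over 12 events: 12·0.016014 = 0.19216.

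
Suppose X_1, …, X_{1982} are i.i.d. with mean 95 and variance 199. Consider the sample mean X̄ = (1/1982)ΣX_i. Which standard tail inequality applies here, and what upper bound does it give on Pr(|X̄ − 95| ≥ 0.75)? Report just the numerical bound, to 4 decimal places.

0.1785

With mean and variance of each term known, Chebyshev's inequality bounds the deviation of the sum (or sample mean).
Var(X̄) = Var(X_i)/n = 199/1982 = 0.1004.
Chebyshev: Pr(|X̄ − 95| ≥ 0.75) ≤ Var(X̄)/(0.75)² = 199/(1982·0.75²) = 0.1785.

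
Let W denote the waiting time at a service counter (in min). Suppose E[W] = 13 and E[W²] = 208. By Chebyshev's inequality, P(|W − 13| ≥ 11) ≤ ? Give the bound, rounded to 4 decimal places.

Var(W) = E[W²] − (E[W])² = 208 − 169 = 39.
Chebyshev's inequality: P(|W − μ| ≥ t) ≤ Var(W)/t² = 39/121 = 0.3223.

0.3223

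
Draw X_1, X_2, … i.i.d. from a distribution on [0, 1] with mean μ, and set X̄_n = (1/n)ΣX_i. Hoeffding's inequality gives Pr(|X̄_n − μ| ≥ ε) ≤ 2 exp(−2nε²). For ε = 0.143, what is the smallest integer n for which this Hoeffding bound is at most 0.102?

Require 2·exp(−2nε²) ≤ 0.102, i.e. 2nε² ≥ ln(2/0.102) = 2.975930.
So n ≥ 2.975930 / (2·0.143²) = 72.765.
The smallest integer n is 73.

73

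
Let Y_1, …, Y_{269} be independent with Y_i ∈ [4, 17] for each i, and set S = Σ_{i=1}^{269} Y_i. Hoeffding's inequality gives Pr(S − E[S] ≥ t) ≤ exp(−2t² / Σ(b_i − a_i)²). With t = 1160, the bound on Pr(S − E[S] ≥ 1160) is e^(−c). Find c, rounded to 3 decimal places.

59.198

Σ(b_i − a_i)² = 269·(13)² = 45461.
c = 2t²/45461 = 2·1160²/45461 = 59.1980.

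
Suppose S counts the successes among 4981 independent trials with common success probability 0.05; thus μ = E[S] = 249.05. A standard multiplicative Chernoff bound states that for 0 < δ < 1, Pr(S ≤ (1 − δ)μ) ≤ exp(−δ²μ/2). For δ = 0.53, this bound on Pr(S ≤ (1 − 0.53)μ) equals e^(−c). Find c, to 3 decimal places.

c = δ²μ/2 = 0.53²·249.05/2 = 34.9791.

34.979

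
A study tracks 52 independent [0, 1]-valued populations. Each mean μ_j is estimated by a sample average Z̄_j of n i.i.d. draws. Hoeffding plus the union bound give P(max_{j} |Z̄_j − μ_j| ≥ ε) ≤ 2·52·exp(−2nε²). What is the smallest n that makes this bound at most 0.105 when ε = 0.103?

326

Need 2·52·exp(−2nε²) ≤ 0.105, i.e. exp(−2nε²) ≤ 0.105/104.
So 2nε² ≥ ln(104/0.105) = 6.898186.
Hence n ≥ 6.898186/(2·0.103²) = 325.110.
The smallest integer n is 326.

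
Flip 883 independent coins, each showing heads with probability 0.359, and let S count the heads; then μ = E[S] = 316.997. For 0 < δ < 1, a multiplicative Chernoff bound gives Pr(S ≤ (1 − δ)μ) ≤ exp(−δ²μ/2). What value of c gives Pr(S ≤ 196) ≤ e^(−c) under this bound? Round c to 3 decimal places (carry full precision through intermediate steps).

Write 196 = (1 − δ)μ, so δ = 1 − 196/316.997 = 0.3816976…
Then the exponent is δ²μ/2 = (μ − 196)²/(2μ) = 23.092133.

23.092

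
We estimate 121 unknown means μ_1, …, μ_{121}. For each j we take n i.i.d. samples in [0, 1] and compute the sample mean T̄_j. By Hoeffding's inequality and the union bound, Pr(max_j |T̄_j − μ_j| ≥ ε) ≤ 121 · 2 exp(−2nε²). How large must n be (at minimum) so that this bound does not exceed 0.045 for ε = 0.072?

829

Need 2·121·exp(−2nε²) ≤ 0.045, i.e. exp(−2nε²) ≤ 0.045/242.
So 2nε² ≥ ln(242/0.045) = 8.590031.
Hence n ≥ 8.590031/(2·0.072²) = 828.514.
The smallest integer n is 829.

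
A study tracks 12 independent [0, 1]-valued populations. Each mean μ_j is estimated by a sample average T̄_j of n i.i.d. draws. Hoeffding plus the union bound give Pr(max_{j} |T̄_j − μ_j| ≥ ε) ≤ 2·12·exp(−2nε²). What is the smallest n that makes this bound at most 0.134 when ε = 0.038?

Need 2·12·exp(−2nε²) ≤ 0.134, i.e. exp(−2nε²) ≤ 0.134/24.
So 2nε² ≥ ln(24/0.134) = 5.187969.
Hence n ≥ 5.187969/(2·0.038²) = 1796.388.
The smallest integer n is 1797.

1797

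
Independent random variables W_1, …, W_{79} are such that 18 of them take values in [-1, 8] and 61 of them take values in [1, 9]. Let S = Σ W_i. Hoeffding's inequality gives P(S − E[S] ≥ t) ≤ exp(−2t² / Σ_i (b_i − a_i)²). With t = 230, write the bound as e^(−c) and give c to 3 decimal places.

19.731

Σ(b_i − a_i)² = 18·9² + 61·8² = 5362.
c = 2t² / 5362 = 2·230² / 5362 = 19.7314.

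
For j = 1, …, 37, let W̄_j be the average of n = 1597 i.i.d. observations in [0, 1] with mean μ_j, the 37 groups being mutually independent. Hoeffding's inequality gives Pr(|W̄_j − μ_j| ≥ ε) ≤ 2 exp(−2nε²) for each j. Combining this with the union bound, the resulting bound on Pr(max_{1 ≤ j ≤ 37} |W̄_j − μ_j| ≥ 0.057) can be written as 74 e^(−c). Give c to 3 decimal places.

10.377

Union bound over the 37 events: Pr(max_{1 ≤ j ≤ 37} |W̄_j − μ_j| ≥ 0.057) ≤ 37·2·exp(−2nε²) = 74 exp(−2·1597·0.057²).
So c = 2·1597·0.057² = 10.3773.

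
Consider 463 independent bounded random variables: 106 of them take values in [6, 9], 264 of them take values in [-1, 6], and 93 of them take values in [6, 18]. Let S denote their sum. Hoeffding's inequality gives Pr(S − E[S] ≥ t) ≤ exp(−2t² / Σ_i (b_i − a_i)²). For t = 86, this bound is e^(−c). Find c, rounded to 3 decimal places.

Σ(b_i − a_i)² = 106·3² + 264·7² + 93·12² = 27282.
c = 2t² / 27282 = 2·86² / 27282 = 0.5422.

0.542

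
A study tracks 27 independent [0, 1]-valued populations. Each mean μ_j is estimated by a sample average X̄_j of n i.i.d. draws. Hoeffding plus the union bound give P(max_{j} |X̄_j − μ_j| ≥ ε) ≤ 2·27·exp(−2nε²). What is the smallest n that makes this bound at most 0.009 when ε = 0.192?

118

Need 2·27·exp(−2nε²) ≤ 0.009, i.e. exp(−2nε²) ≤ 0.009/54.
So 2nε² ≥ ln(54/0.009) = 8.699515.
Hence n ≥ 8.699515/(2·0.192²) = 117.995.
The smallest integer n is 118.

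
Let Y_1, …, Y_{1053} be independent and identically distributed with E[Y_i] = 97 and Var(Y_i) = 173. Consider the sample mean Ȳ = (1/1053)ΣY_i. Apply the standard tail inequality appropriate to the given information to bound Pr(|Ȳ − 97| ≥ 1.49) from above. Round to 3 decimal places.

With mean and variance of each term known, Chebyshev's inequality bounds the deviation of the sum (or sample mean).
Var(Ȳ) = Var(Y_i)/n = 173/1053 = 0.16429.
Chebyshev: Pr(|Ȳ − 97| ≥ 1.49) ≤ Var(Ȳ)/(1.49)² = 173/(1053·1.49²) = 0.0740.

0.074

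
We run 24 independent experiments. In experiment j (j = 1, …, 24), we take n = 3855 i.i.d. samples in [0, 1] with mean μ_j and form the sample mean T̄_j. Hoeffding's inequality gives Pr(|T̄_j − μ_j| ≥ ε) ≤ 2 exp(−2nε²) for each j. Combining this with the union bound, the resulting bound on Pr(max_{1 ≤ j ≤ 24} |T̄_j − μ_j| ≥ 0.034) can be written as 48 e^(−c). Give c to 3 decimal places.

8.913

Union bound over the 24 events: Pr(max_{1 ≤ j ≤ 24} |T̄_j − μ_j| ≥ 0.034) ≤ 24·2·exp(−2nε²) = 48 exp(−2·3855·0.034²).
So c = 2·3855·0.034² = 8.9128.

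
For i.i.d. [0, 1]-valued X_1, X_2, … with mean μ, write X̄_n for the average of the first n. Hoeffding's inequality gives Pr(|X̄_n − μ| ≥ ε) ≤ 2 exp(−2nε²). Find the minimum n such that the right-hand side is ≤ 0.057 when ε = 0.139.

Require 2·exp(−2nε²) ≤ 0.057, i.e. 2nε² ≥ ln(2/0.057) = 3.557851.
So n ≥ 3.557851 / (2·0.139²) = 92.072.
The smallest integer n is 93.

93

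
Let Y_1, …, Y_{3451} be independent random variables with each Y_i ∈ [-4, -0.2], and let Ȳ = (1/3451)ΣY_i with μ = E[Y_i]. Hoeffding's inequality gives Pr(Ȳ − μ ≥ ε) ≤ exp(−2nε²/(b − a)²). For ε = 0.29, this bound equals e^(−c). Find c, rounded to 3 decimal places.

40.198

c = 2nε²/(b − a)² = 2·3451·0.29² / 3.8² = 40.1979.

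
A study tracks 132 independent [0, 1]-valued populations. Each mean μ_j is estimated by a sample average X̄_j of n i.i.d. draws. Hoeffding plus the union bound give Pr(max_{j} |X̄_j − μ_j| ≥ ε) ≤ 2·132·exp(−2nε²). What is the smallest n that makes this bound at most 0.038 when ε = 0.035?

Need 2·132·exp(−2nε²) ≤ 0.038, i.e. exp(−2nε²) ≤ 0.038/264.
So 2nε² ≥ ln(264/0.038) = 8.846118.
Hence n ≥ 8.846118/(2·0.035²) = 3610.660.
The smallest integer n is 3611.

3611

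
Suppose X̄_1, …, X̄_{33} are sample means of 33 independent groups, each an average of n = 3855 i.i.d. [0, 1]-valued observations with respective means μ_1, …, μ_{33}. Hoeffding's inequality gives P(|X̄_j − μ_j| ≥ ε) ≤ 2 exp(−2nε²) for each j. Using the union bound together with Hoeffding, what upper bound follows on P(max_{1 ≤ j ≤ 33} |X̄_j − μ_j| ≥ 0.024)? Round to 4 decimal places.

0.7778

Per-experiment Hoeffding bound: 2·exp(−2·3855·0.024²) = 2·exp(−4.44096) = 0.023569.
Union bound over 33 events: 33·0.023569 = 0.77778.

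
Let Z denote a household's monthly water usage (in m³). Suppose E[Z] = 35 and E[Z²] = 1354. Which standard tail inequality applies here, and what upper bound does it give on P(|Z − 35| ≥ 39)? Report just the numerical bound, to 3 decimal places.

0.085

The first two moments determine the variance, so Chebyshev's inequality is the sharpest standard bound available.
Var(Z) = E[Z²] − (E[Z])² = 1354 − 1225 = 129.
Chebyshev's inequality: P(|Z − μ| ≥ t) ≤ Var(Z)/t² = 129/1521 = 0.0848.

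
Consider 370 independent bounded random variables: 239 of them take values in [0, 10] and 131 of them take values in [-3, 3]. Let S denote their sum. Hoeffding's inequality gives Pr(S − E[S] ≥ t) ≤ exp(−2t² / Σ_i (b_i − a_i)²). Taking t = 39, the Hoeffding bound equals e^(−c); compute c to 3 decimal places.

Σ(b_i − a_i)² = 239·10² + 131·6² = 28616.
c = 2t² / 28616 = 2·39² / 28616 = 0.1063.

0.106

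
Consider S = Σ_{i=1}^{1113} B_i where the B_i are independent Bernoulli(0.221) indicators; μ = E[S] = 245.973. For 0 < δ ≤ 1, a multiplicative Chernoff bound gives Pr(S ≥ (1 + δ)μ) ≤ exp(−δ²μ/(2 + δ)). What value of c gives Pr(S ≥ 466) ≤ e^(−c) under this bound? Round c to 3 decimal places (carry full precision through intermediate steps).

Write 466 = (1 + δ)μ, so δ = 466/245.973 − 1 = 0.8945169…
Then the exponent is δ²μ/(2 + δ) = (466 − μ)² / (μ·(2 + δ)) = 67.996793.

67.997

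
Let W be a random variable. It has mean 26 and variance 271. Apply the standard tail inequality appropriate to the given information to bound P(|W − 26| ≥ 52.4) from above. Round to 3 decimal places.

0.099

Mean and variance are known, so Chebyshev's inequality applies.
Chebyshev: P(|W − μ| ≥ t) ≤ Var(W)/t².
Bound = 271 / 2745.76 = 0.0987.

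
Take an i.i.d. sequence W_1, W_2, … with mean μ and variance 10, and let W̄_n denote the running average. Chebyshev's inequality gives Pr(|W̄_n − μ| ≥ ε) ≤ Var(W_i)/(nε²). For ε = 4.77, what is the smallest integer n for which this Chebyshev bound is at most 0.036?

Require 10/(n·4.77²) ≤ 0.036, i.e. n ≥ 10/(0.036·4.77²) = 12.208.
The smallest integer n is 13.

13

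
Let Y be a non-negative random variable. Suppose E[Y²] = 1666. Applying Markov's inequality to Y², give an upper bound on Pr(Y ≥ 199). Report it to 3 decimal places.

Since Y ≥ 0, the event {Y ≥ 199} is the same as {Y² ≥ 39601}.
Markov's inequality applied to Y² gives Pr(Y² ≥ 39601) ≤ E[Y²]/39601 = 1666/39601 = 0.0421.

0.042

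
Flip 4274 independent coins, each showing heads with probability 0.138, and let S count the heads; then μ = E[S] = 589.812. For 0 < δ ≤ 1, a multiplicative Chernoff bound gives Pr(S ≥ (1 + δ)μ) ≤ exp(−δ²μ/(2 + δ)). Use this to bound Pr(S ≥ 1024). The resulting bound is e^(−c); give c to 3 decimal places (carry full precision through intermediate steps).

Write 1024 = (1 + δ)μ, so δ = 1024/589.812 − 1 = 0.7361464…
Then the exponent is δ²μ/(2 + δ) = (1024 − μ)² / (μ·(2 + δ)) = 116.816097.

116.816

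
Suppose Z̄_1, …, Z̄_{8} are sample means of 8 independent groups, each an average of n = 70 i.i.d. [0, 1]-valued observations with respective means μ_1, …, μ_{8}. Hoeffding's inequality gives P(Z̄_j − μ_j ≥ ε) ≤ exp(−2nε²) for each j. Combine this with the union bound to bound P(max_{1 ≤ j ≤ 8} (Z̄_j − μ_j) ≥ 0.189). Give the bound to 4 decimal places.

Per-experiment Hoeffding bound: exp(−2·70·0.189²) = exp(−5.00094) = 0.0067316.
Union bound over 8 events: 8·0.0067316 = 0.05385.

0.0539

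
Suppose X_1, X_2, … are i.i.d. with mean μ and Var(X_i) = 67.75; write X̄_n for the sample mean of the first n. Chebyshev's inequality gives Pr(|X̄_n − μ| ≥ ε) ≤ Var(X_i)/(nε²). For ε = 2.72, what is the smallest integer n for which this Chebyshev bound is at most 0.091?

Require 67.75/(n·2.72²) ≤ 0.091, i.e. n ≥ 67.75/(0.091·2.72²) = 100.631.
The smallest integer n is 101.

101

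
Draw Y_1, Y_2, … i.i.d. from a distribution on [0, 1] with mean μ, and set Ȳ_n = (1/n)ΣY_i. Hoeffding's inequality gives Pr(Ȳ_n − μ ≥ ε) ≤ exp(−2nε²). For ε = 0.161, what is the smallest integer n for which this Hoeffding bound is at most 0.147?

37

Require exp(−2nε²) ≤ 0.147, i.e. 2nε² ≥ ln(1/0.147) = 1.917323.
So n ≥ 1.917323 / (2·0.161²) = 36.984.
The smallest integer n is 37.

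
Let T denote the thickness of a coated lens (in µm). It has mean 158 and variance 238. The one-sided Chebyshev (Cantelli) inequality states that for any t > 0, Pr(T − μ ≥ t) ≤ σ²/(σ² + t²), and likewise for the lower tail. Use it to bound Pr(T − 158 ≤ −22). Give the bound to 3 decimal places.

Here σ² = 238 and t = 22, so σ² + t² = 722.
Cantelli's bound: 238/722 = 0.3296.

0.330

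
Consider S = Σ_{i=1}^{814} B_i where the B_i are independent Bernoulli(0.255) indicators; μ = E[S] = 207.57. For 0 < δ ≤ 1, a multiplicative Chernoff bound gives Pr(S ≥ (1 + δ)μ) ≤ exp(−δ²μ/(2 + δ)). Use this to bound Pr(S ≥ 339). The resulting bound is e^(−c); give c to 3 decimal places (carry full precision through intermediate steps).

Write 339 = (1 + δ)μ, so δ = 339/207.57 − 1 = 0.633184…
Then the exponent is δ²μ/(2 + δ) = (339 − μ)² / (μ·(2 + δ)) = 31.604085.

31.604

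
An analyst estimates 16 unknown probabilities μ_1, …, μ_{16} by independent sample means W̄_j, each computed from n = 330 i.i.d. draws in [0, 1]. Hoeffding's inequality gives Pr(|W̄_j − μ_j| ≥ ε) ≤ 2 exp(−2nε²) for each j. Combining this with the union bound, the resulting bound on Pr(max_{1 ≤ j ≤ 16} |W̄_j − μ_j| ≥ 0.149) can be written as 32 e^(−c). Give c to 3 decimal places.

Union bound over the 16 events: Pr(max_{1 ≤ j ≤ 16} |W̄_j − μ_j| ≥ 0.149) ≤ 16·2·exp(−2nε²) = 32 exp(−2·330·0.149²).
So c = 2·330·0.149² = 14.6527.

14.653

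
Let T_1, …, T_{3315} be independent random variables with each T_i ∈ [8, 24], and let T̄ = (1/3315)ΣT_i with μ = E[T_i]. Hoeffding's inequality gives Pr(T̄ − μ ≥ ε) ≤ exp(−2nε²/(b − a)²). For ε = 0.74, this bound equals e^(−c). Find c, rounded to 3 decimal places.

14.182

c = 2nε²/(b − a)² = 2·3315·0.74² / 16² = 14.1820.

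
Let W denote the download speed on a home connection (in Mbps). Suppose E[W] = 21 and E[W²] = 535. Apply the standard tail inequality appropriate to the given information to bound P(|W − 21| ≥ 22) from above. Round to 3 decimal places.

The first two moments determine the variance, so Chebyshev's inequality is the sharpest standard bound available.
Var(W) = E[W²] − (E[W])² = 535 − 441 = 94.
Chebyshev's inequality: P(|W − μ| ≥ t) ≤ Var(W)/t² = 94/484 = 0.1942.

0.194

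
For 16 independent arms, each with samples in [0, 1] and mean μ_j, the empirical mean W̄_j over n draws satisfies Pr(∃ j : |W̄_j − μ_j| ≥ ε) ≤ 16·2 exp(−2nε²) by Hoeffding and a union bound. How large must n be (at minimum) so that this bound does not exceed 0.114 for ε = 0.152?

122

Need 2·16·exp(−2nε²) ≤ 0.114, i.e. exp(−2nε²) ≤ 0.114/32.
So 2nε² ≥ ln(32/0.114) = 5.637293.
Hence n ≥ 5.637293/(2·0.152²) = 121.998.
The smallest integer n is 122.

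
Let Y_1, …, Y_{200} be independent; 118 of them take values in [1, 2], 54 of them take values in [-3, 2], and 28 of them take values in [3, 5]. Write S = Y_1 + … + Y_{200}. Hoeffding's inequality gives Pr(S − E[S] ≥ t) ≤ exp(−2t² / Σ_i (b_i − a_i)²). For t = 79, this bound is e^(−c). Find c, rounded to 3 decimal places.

7.900

Σ(b_i − a_i)² = 118·1² + 54·5² + 28·2² = 1580.
c = 2t² / 1580 = 2·79² / 1580 = 7.9000.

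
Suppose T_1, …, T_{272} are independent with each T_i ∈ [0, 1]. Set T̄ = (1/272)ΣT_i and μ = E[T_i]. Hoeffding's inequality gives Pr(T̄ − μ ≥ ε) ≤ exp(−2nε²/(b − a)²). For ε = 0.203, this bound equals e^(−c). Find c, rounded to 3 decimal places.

22.418

c = 2nε²/(b − a)² = 2·272·0.203² / 1² = 22.4177.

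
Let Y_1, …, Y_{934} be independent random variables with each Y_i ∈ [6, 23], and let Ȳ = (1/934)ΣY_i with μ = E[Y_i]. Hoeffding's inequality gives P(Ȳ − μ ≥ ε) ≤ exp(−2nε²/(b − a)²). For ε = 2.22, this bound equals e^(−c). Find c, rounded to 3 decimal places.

31.856

c = 2nε²/(b − a)² = 2·934·2.22² / 17² = 31.8555.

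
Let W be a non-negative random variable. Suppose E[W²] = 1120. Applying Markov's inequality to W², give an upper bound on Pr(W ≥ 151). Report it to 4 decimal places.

0.0491

Since W ≥ 0, the event {W ≥ 151} is the same as {W² ≥ 22801}.
Markov's inequality applied to W² gives Pr(W² ≥ 22801) ≤ E[W²]/22801 = 1120/22801 = 0.0491.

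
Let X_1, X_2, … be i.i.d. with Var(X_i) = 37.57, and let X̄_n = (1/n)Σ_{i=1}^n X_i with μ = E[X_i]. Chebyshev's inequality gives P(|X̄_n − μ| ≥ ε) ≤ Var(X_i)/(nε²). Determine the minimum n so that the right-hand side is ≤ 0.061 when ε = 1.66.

224

Require 37.57/(n·1.66²) ≤ 0.061, i.e. n ≥ 37.57/(0.061·1.66²) = 223.509.
The smallest integer n is 224.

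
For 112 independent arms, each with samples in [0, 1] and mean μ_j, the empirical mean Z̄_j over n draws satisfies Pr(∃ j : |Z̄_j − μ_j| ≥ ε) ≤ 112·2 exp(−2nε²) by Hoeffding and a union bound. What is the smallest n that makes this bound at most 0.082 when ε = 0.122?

Need 2·112·exp(−2nε²) ≤ 0.082, i.e. exp(−2nε²) ≤ 0.082/224.
So 2nε² ≥ ln(224/0.082) = 7.912682.
Hence n ≥ 7.912682/(2·0.122²) = 265.812.
The smallest integer n is 266.

266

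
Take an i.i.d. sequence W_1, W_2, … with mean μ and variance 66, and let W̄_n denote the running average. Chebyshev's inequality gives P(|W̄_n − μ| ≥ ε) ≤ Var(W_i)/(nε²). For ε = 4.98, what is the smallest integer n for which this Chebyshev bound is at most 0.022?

121

Require 66/(n·4.98²) ≤ 0.022, i.e. n ≥ 66/(0.022·4.98²) = 120.966.
The smallest integer n is 121.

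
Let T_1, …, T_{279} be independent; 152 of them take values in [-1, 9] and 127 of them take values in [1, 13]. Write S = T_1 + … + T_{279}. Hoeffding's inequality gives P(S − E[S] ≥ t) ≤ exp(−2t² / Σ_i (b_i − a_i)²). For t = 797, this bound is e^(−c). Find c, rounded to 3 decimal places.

Σ(b_i − a_i)² = 152·10² + 127·12² = 33488.
c = 2t² / 33488 = 2·797² / 33488 = 37.9365.

37.937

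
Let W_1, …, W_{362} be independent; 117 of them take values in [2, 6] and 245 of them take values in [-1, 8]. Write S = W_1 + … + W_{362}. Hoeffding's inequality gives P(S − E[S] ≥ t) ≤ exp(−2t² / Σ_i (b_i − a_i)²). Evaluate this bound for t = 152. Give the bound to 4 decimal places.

Σ(b_i − a_i)² = 117·4² + 245·9² = 21717.
Exponent = 2·152² / 21717 = 2.12773.
Bound = exp(−2.12773) = 0.11911.

0.1191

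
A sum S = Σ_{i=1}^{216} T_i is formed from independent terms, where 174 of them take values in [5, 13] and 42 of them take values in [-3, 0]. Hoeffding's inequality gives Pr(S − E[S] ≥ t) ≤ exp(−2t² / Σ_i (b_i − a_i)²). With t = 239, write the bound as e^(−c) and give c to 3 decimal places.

Σ(b_i − a_i)² = 174·8² + 42·3² = 11514.
c = 2t² / 11514 = 2·239² / 11514 = 9.9220.

9.922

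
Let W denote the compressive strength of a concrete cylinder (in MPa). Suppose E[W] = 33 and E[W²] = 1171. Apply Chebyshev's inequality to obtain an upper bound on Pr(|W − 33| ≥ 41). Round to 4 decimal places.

Var(W) = E[W²] − (E[W])² = 1171 − 1089 = 82.
Chebyshev's inequality: Pr(|W − μ| ≥ t) ≤ Var(W)/t² = 82/1681 = 0.0488.

0.0488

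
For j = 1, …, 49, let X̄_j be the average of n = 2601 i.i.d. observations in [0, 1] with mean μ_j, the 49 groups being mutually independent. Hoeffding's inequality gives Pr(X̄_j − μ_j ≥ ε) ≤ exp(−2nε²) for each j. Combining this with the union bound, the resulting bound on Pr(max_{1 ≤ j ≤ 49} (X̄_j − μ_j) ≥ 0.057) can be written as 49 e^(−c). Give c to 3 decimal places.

16.901

Union bound over the 49 events: Pr(max_{1 ≤ j ≤ 49} (X̄_j − μ_j) ≥ 0.057) ≤ 49·exp(−2nε²) = 49 exp(−2·2601·0.057²).
So c = 2·2601·0.057² = 16.9013.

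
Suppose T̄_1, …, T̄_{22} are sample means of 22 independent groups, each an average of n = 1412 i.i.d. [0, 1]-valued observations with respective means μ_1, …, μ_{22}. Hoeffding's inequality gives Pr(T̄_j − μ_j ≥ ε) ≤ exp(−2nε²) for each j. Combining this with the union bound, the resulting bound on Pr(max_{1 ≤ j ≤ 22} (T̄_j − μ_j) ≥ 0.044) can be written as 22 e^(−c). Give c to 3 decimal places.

5.467

Union bound over the 22 events: Pr(max_{1 ≤ j ≤ 22} (T̄_j − μ_j) ≥ 0.044) ≤ 22·exp(−2nε²) = 22 exp(−2·1412·0.044²).
So c = 2·1412·0.044² = 5.4673.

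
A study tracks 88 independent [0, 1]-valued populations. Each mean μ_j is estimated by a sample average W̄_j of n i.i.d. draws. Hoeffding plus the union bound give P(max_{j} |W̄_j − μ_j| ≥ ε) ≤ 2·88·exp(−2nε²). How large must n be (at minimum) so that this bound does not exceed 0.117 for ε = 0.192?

Need 2·88·exp(−2nε²) ≤ 0.117, i.e. exp(−2nε²) ≤ 0.117/176.
So 2nε² ≥ ln(176/0.117) = 7.316065.
Hence n ≥ 7.316065/(2·0.192²) = 99.230.
The smallest integer n is 100.

100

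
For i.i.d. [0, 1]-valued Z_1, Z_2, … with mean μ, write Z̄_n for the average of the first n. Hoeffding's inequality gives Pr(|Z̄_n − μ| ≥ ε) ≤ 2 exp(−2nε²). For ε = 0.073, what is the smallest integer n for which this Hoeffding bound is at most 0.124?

Require 2·exp(−2nε²) ≤ 0.124, i.e. 2nε² ≥ ln(2/0.124) = 2.780621.
So n ≥ 2.780621 / (2·0.073²) = 260.895.
The smallest integer n is 261.

261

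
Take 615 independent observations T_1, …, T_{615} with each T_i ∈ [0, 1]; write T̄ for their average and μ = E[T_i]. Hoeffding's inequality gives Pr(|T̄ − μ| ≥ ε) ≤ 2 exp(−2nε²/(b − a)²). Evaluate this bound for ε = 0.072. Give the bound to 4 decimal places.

Exponent: 2nε²/(b − a)² = 2·615·0.072² / 1² = 6.37632.
Bound = 2·exp(−6.37632) = 0.00340.

0.0034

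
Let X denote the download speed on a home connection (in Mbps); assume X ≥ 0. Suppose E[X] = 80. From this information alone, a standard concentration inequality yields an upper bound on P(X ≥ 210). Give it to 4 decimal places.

0.3810

Only the mean of a non-negative variable is known, so Markov's inequality is the applicable tail bound.
Markov's inequality: for a non-negative random variable, P(X ≥ a) ≤ E[X]/a.
Here E[X] = 80 and a = 210, so the bound is 80/210 = 0.3810.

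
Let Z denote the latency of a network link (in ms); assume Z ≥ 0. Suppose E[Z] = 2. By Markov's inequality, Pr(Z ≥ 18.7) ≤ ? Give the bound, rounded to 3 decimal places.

Markov's inequality: for a non-negative random variable, Pr(Z ≥ a) ≤ E[Z]/a.
Here E[Z] = 2 and a = 18.7, so the bound is 2/18.7 = 0.1070.

0.107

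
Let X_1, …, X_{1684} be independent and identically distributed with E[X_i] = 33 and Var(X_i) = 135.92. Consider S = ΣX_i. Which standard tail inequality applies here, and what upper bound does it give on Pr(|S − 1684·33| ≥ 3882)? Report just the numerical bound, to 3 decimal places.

With mean and variance of each term known, Chebyshev's inequality bounds the deviation of the sum (or sample mean).
Var(S) = n·Var(X_i) = 1684·135.92 = 228889.28.
Chebyshev: Pr(|S − 1684·33| ≥ 3882) ≤ Var(S)/3882² = 228889.28/15069924 = 0.0152.

0.015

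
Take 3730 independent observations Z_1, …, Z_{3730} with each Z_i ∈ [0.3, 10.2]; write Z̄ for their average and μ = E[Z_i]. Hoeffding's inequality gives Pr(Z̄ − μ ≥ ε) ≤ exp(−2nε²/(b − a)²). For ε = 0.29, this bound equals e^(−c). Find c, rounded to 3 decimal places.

c = 2nε²/(b − a)² = 2·3730·0.29² / 9.9² = 6.4012.

6.401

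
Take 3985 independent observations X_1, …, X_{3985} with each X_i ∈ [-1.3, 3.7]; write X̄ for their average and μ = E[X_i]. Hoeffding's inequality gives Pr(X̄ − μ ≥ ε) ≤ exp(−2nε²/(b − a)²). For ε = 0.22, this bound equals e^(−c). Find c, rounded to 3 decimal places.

c = 2nε²/(b − a)² = 2·3985·0.22² / 5² = 15.4299.

15.430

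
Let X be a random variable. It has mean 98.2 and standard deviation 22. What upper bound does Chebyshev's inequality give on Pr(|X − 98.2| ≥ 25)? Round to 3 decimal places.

Chebyshev: Pr(|X − μ| ≥ t) ≤ Var(X)/t².
Var(X) = σ² = 22² = 484.
Bound = 484 / 625 = 0.7744.

0.774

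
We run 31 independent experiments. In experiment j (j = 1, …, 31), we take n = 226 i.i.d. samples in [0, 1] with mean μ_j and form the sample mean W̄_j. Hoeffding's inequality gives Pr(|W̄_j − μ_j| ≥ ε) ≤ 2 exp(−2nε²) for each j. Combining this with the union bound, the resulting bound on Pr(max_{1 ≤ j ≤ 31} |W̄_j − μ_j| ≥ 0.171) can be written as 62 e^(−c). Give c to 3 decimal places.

Union bound over the 31 events: Pr(max_{1 ≤ j ≤ 31} |W̄_j − μ_j| ≥ 0.171) ≤ 31·2·exp(−2nε²) = 62 exp(−2·226·0.171²).
So c = 2·226·0.171² = 13.2169.

13.217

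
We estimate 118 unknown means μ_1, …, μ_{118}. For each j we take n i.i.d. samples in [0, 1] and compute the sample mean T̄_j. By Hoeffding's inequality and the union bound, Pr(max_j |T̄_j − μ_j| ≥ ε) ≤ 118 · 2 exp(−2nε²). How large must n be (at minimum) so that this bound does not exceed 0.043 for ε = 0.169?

Need 2·118·exp(−2nε²) ≤ 0.043, i.e. exp(−2nε²) ≤ 0.043/236.
So 2nε² ≥ ln(236/0.043) = 8.610387.
Hence n ≥ 8.610387/(2·0.169²) = 150.737.
The smallest integer n is 151.

151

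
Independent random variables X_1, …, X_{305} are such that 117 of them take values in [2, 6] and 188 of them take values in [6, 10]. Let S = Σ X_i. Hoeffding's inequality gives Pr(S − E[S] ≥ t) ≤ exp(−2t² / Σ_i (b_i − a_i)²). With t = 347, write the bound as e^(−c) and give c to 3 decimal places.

49.348

Σ(b_i − a_i)² = 117·4² + 188·4² = 4880.
c = 2t² / 4880 = 2·347² / 4880 = 49.3480.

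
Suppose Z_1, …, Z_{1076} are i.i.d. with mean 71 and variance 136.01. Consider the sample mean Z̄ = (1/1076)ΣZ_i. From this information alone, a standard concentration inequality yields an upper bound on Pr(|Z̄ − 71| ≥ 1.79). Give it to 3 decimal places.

With mean and variance of each term known, Chebyshev's inequality bounds the deviation of the sum (or sample mean).
Var(Z̄) = Var(Z_i)/n = 136.01/1076 = 0.1264.
Chebyshev: Pr(|Z̄ − 71| ≥ 1.79) ≤ Var(Z̄)/(1.79)² = 136.01/(1076·1.79²) = 0.0395.

0.039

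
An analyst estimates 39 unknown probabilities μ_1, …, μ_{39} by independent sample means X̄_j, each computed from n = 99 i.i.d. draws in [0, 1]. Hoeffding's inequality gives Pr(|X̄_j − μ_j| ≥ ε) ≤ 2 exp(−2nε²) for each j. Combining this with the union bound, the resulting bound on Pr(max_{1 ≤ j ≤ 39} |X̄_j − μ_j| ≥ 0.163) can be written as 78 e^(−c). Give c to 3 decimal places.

5.261

Union bound over the 39 events: Pr(max_{1 ≤ j ≤ 39} |X̄_j − μ_j| ≥ 0.163) ≤ 39·2·exp(−2nε²) = 78 exp(−2·99·0.163²).
So c = 2·99·0.163² = 5.2607.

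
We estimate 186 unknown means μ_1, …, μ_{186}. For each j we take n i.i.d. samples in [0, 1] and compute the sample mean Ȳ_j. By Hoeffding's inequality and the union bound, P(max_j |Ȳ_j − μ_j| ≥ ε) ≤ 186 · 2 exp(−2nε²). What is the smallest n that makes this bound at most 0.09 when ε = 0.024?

Need 2·186·exp(−2nε²) ≤ 0.09, i.e. exp(−2nε²) ≤ 0.09/372.
So 2nε² ≥ ln(372/0.09) = 8.326839.
Hence n ≥ 8.326839/(2·0.024²) = 7228.159.
The smallest integer n is 7229.

7229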